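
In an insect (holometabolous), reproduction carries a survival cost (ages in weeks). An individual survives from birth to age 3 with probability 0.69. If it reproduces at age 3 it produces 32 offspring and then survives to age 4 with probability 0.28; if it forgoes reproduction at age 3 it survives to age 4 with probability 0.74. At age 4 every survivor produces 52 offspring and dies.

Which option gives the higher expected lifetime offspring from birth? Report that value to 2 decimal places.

breed at age 3: R₀ = 0.69 × (32 + 0.28 × 52) = 0.69 × 46.5600 = 32.1264
delay to age 4: R₀ = 0.69 × (0.74 × 52) = 0.69 × 38.4800 = 26.5512
Higher: breed at age 3 (32.1264).

32.13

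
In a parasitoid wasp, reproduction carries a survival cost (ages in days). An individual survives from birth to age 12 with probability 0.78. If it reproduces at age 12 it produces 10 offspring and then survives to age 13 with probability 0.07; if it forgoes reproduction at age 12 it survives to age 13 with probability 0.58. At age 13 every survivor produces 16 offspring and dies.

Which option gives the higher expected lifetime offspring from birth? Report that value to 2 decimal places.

breed at age 12: R₀ = 0.78 × (10 + 0.07 × 16) = 0.78 × 11.1200 = 8.6736
delay to age 13: R₀ = 0.78 × (0.58 × 16) = 0.78 × 9.2800 = 7.2384
Higher: breed at age 12 (8.6736).

8.67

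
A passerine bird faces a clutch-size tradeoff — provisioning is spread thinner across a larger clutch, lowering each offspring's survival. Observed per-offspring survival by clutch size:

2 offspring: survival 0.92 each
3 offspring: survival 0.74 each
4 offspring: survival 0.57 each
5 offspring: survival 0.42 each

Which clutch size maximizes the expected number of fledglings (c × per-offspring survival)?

4

Expected fledglings = c × s(c):
  c=2: 2 × 0.92 = 1.840
  c=3: 3 × 0.74 = 2.220
  c=4: 4 × 0.57 = 2.280
  c=5: 5 × 0.42 = 2.100
Maximum at c = 4 (2.280 fledglings).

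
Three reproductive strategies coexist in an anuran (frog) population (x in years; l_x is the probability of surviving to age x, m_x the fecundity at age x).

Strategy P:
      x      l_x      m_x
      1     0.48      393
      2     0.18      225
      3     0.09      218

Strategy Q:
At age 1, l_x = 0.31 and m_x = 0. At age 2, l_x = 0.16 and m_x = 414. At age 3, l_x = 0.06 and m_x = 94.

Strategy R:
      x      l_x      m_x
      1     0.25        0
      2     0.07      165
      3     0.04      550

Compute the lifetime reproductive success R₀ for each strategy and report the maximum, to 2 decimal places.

Strategy P: R₀ = 0.48×393 + 0.18×225 + 0.09×218 = 248.7600
Strategy Q: R₀ = 0.31×0 + 0.16×414 + 0.06×94 = 71.8800
Strategy R: R₀ = 0.25×0 + 0.07×165 + 0.04×550 = 33.5500
Highest R₀: strategy P with 248.7600.

248.76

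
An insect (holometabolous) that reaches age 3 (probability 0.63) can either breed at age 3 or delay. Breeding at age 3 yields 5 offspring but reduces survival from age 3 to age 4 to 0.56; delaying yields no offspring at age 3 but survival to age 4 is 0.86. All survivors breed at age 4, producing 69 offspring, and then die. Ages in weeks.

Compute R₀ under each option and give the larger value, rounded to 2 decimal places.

37.38

breed at age 3: R₀ = 0.63 × (5 + 0.56 × 69) = 0.63 × 43.6400 = 27.4932
delay to age 4: R₀ = 0.63 × (0.86 × 69) = 0.63 × 59.3400 = 37.3842
Higher: delay to age 4 (37.3842).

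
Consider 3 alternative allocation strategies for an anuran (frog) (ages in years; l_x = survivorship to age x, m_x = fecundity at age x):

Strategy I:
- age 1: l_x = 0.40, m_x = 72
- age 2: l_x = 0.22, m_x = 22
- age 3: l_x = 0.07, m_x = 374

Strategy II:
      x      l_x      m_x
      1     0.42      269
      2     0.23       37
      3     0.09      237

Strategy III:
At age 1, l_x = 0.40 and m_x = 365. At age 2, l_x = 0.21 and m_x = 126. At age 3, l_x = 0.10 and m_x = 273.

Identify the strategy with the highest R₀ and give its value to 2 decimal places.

Strategy I: R₀ = 0.40×72 + 0.22×22 + 0.07×374 = 59.8200
Strategy II: R₀ = 0.42×269 + 0.23×37 + 0.09×237 = 142.8200
Strategy III: R₀ = 0.40×365 + 0.21×126 + 0.10×273 = 199.7600
Highest R₀: strategy III with 199.7600.

199.76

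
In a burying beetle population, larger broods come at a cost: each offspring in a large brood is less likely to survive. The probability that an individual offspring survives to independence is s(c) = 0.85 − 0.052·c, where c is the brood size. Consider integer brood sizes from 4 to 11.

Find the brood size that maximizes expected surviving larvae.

Expected surviving larvae = c × s(c):
  c=4: 4 × 0.642 = 2.568
  c=5: 5 × 0.590 = 2.950
  c=6: 6 × 0.538 = 3.228
  c=7: 7 × 0.486 = 3.402
  c=8: 8 × 0.434 = 3.472
  c=9: 9 × 0.382 = 3.438
  c=10: 10 × 0.330 = 3.300
  c=11: 11 × 0.278 = 3.058
Maximum at c = 8 (3.472 surviving larvae).

8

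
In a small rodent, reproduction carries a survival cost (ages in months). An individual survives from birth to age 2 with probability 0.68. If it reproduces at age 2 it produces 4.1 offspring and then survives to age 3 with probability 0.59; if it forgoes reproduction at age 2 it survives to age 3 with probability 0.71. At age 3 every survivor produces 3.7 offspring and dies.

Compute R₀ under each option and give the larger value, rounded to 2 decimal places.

breed at age 2: R₀ = 0.68 × (4.1 + 0.59 × 3.7) = 0.68 × 6.2830 = 4.2724
delay to age 3: R₀ = 0.68 × (0.71 × 3.7) = 0.68 × 2.6270 = 1.7864
Higher: breed at age 2 (4.2724).

4.27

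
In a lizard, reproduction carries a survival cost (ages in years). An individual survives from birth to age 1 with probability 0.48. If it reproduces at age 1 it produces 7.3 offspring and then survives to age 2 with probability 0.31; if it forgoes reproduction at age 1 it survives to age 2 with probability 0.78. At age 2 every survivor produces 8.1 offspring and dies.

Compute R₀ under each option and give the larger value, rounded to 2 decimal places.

4.71

breed at age 1: R₀ = 0.48 × (7.3 + 0.31 × 8.1) = 0.48 × 9.8110 = 4.7093
delay to age 2: R₀ = 0.48 × (0.78 × 8.1) = 0.48 × 6.3180 = 3.0326
Higher: breed at age 1 (4.7093).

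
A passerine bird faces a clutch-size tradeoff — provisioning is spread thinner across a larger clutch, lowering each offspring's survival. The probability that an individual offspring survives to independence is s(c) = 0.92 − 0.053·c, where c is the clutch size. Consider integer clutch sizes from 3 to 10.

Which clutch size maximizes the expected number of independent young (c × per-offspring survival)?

9

Expected independent young = c × s(c):
  c=3: 3 × 0.761 = 2.283
  c=4: 4 × 0.708 = 2.832
  c=5: 5 × 0.655 = 3.275
  c=6: 6 × 0.602 = 3.612
  c=7: 7 × 0.549 = 3.843
  c=8: 8 × 0.496 = 3.968
  c=9: 9 × 0.443 = 3.987
  c=10: 10 × 0.390 = 3.900
Maximum at c = 9 (3.987 independent young).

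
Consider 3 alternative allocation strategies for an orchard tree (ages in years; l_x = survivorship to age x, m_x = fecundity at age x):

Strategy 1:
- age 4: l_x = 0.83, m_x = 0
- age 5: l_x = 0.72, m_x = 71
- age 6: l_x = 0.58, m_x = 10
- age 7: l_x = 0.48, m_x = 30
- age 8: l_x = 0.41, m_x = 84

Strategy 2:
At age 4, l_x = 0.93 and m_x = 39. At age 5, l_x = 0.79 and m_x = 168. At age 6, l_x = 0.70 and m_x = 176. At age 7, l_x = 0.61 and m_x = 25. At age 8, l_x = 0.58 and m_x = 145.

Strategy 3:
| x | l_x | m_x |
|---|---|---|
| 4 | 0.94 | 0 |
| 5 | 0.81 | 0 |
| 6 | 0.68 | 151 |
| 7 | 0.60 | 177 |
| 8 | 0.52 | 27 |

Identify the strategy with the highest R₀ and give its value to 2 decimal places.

Strategy 1: R₀ = 0.83×0 + 0.72×71 + 0.58×10 + 0.48×30 + 0.41×84 = 105.7600
Strategy 2: R₀ = 0.93×39 + 0.79×168 + 0.70×176 + 0.61×25 + 0.58×145 = 391.5400
Strategy 3: R₀ = 0.94×0 + 0.81×0 + 0.68×151 + 0.60×177 + 0.52×27 = 222.9200
Highest R₀: strategy 2 with 391.5400.

391.54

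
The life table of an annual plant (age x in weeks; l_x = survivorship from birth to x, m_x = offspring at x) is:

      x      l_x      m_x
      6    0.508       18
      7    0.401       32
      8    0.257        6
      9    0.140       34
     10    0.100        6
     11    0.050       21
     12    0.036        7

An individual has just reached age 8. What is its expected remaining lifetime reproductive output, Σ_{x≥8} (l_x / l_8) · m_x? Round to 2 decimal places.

l_8 = 0.257. Conditional survival from age 8 to x is l_x / l_8.
  x=8: (0.257/0.257) × 6 = 6.0000
  x=9: (0.140/0.257) × 34 = 18.5214
  x=10: (0.100/0.257) × 6 = 2.3346
  x=11: (0.050/0.257) × 21 = 4.0856
  x=12: (0.036/0.257) × 7 = 0.9805
Sum = 6.0000 + 18.5214 + 2.3346 + 4.0856 + 0.9805 = 31.9222

31.92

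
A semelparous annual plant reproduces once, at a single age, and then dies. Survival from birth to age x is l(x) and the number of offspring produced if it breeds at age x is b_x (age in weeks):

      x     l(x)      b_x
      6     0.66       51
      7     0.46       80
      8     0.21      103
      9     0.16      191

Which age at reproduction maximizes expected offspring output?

7

Expected offspring if breeding at age x = l(x) × b_x:
  age 6: 0.66 × 51 = 33.660
  age 7: 0.46 × 80 = 36.800
  age 8: 0.21 × 103 = 21.630
  age 9: 0.16 × 191 = 30.560
Maximum at age 7 (36.800).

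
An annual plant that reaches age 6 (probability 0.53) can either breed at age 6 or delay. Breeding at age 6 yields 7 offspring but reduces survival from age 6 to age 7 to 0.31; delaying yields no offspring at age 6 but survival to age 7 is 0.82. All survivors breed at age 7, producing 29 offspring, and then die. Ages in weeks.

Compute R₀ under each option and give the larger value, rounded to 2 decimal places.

breed at age 6: R₀ = 0.53 × (7 + 0.31 × 29) = 0.53 × 15.9900 = 8.4747
delay to age 7: R₀ = 0.53 × (0.82 × 29) = 0.53 × 23.7800 = 12.6034
Higher: delay to age 7 (12.6034).

12.60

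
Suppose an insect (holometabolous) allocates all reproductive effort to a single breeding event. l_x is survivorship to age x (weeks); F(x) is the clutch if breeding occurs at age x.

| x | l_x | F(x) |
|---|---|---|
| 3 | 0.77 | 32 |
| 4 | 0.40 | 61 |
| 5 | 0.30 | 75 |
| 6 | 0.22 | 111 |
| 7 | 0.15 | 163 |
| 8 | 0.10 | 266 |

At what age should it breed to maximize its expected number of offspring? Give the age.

Expected offspring if breeding at age x = l_x × F(x):
  age 3: 0.77 × 32 = 24.640
  age 4: 0.40 × 61 = 24.400
  age 5: 0.30 × 75 = 22.500
  age 6: 0.22 × 111 = 24.420
  age 7: 0.15 × 163 = 24.450
  age 8: 0.10 × 266 = 26.600
Maximum at age 8 (26.600).

8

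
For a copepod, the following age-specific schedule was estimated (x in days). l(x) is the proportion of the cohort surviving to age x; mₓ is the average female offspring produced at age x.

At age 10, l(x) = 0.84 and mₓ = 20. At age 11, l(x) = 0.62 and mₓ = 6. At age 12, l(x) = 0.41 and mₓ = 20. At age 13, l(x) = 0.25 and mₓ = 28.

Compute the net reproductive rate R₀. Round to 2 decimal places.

35.72

R₀ = Σ l(x) mₓ:
  age 10: 0.84 × 20 = 16.8000
  age 11: 0.62 × 6 = 3.7200
  age 12: 0.41 × 20 = 8.2000
  age 13: 0.25 × 28 = 7.0000
R₀ = 16.8000 + 3.7200 + 8.2000 + 7.0000 = 35.7200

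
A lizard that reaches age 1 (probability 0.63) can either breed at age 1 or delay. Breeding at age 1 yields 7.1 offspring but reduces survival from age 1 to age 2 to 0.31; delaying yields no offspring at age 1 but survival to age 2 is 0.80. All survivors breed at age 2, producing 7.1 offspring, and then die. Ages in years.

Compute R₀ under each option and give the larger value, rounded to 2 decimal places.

5.86

breed at age 1: R₀ = 0.63 × (7.1 + 0.31 × 7.1) = 0.63 × 9.3010 = 5.8596
delay to age 2: R₀ = 0.63 × (0.80 × 7.1) = 0.63 × 5.6800 = 3.5784
Higher: breed at age 1 (5.8596).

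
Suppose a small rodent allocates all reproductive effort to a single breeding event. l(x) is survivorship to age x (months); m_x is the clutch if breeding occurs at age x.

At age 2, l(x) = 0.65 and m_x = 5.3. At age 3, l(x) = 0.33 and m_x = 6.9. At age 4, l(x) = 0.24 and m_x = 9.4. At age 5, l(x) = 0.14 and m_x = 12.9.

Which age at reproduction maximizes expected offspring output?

2

Expected offspring if breeding at age x = l(x) × m_x:
  age 2: 0.65 × 5.3 = 3.445
  age 3: 0.33 × 6.9 = 2.277
  age 4: 0.24 × 9.4 = 2.256
  age 5: 0.14 × 12.9 = 1.806
Maximum at age 2 (3.445).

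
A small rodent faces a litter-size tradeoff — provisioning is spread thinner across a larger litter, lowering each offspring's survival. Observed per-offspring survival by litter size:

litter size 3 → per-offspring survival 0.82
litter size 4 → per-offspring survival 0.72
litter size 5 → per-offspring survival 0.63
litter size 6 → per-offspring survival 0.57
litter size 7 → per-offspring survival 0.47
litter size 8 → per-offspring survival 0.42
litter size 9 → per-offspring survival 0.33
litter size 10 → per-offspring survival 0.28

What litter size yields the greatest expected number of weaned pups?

6

Expected weaned pups = c × s(c):
  c=3: 3 × 0.82 = 2.460
  c=4: 4 × 0.72 = 2.880
  c=5: 5 × 0.63 = 3.150
  c=6: 6 × 0.57 = 3.420
  c=7: 7 × 0.47 = 3.290
  c=8: 8 × 0.42 = 3.360
  c=9: 9 × 0.33 = 2.970
  c=10: 10 × 0.28 = 2.800
Maximum at c = 6 (3.420 weaned pups).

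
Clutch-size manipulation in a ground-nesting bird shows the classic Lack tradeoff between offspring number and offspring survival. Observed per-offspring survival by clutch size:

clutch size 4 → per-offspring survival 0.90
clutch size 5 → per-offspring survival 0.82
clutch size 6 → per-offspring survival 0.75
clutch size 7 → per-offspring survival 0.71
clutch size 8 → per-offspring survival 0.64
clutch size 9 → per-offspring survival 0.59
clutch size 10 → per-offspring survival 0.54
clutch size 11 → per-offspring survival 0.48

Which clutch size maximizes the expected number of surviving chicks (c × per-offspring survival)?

10

Expected surviving chicks = c × s(c):
  c=4: 4 × 0.90 = 3.600
  c=5: 5 × 0.82 = 4.100
  c=6: 6 × 0.75 = 4.500
  c=7: 7 × 0.71 = 4.970
  c=8: 8 × 0.64 = 5.120
  c=9: 9 × 0.59 = 5.310
  c=10: 10 × 0.54 = 5.400
  c=11: 11 × 0.48 = 5.280
Maximum at c = 10 (5.400 surviving chicks).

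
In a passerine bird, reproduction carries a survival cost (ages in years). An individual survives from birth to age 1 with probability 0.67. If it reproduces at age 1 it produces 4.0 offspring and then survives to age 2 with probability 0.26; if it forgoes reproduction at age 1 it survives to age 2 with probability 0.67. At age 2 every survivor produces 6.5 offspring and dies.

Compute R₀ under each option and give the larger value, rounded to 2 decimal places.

3.81

breed at age 1: R₀ = 0.67 × (4.0 + 0.26 × 6.5) = 0.67 × 5.6900 = 3.8123
delay to age 2: R₀ = 0.67 × (0.67 × 6.5) = 0.67 × 4.3550 = 2.9179
Higher: breed at age 1 (3.8123).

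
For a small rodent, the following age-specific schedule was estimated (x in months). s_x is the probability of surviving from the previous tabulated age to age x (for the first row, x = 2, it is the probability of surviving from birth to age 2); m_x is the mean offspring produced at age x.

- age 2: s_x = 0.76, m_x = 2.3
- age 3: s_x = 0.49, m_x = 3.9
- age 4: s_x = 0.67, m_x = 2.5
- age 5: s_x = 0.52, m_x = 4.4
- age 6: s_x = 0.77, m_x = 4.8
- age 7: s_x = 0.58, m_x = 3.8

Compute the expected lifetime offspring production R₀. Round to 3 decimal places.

Survivorship from birth: l_x = s_2·s_3·…·s_x.
  l_2 = 0.76000
  l_3 = 0.37240
  l_4 = 0.24951
  l_5 = 0.12974
  l_6 = 0.09990
  l_7 = 0.05794
R₀ = Σ l_x m_x:
  age 2: 0.76000 × 2.3 = 1.7480
  age 3: 0.37240 × 3.9 = 1.4524
  age 4: 0.24951 × 2.5 = 0.6238
  age 5: 0.12974 × 4.4 = 0.5709
  age 6: 0.09990 × 4.8 = 0.4795
  age 7: 0.05794 × 3.8 = 0.2202
R₀ = 1.7480 + 1.4524 + 0.6238 + 0.5709 + 0.4795 + 0.2202 = 5.0947

5.095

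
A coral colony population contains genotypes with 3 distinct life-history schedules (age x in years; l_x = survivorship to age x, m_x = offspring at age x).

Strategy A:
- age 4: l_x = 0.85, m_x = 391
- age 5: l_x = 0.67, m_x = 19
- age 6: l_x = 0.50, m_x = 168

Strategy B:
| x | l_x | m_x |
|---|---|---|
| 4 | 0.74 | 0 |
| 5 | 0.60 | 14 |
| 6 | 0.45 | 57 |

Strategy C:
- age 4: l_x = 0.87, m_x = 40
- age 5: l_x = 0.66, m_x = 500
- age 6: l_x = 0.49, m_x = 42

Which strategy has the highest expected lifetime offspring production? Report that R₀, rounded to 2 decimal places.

Strategy A: R₀ = 0.85×391 + 0.67×19 + 0.50×168 = 429.0800
Strategy B: R₀ = 0.74×0 + 0.60×14 + 0.45×57 = 34.0500
Strategy C: R₀ = 0.87×40 + 0.66×500 + 0.49×42 = 385.3800
Highest R₀: strategy A with 429.0800.

429.08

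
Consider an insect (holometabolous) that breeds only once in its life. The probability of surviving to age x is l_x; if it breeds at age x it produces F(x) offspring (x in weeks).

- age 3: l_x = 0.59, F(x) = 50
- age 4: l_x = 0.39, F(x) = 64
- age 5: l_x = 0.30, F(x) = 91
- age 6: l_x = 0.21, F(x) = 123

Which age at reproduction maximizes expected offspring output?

Expected offspring if breeding at age x = l_x × F(x):
  age 3: 0.59 × 50 = 29.500
  age 4: 0.39 × 64 = 24.960
  age 5: 0.30 × 91 = 27.300
  age 6: 0.21 × 123 = 25.830
Maximum at age 3 (29.500).

3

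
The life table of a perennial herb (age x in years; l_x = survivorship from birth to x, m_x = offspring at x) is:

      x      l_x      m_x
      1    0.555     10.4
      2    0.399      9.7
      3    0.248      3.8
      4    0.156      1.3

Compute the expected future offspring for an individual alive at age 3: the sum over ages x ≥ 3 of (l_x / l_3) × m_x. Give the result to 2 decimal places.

l_3 = 0.248. Conditional survival from age 3 to x is l_x / l_3.
  x=3: (0.248/0.248) × 3.8 = 3.8000
  x=4: (0.156/0.248) × 1.3 = 0.8177
Sum = 3.8000 + 0.8177 = 4.6177

4.62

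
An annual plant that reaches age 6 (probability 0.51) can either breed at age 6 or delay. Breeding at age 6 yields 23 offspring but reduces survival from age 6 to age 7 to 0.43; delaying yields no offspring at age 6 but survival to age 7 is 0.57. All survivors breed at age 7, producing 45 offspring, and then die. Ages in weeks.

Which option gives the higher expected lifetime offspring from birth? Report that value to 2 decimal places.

breed at age 6: R₀ = 0.51 × (23 + 0.43 × 45) = 0.51 × 42.3500 = 21.5985
delay to age 7: R₀ = 0.51 × (0.57 × 45) = 0.51 × 25.6500 = 13.0815
Higher: breed at age 6 (21.5985).

21.60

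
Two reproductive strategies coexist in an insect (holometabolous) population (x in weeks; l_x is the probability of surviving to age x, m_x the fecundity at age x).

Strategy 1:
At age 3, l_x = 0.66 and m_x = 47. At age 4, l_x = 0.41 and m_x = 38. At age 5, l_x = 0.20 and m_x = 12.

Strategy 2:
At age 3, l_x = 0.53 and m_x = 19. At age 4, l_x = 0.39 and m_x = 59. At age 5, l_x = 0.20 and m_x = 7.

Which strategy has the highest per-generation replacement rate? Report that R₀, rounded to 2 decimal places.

Strategy 1: R₀ = 0.66×47 + 0.41×38 + 0.20×12 = 49.0000
Strategy 2: R₀ = 0.53×19 + 0.39×59 + 0.20×7 = 34.4800
Highest R₀: strategy 1 with 49.0000.

49.00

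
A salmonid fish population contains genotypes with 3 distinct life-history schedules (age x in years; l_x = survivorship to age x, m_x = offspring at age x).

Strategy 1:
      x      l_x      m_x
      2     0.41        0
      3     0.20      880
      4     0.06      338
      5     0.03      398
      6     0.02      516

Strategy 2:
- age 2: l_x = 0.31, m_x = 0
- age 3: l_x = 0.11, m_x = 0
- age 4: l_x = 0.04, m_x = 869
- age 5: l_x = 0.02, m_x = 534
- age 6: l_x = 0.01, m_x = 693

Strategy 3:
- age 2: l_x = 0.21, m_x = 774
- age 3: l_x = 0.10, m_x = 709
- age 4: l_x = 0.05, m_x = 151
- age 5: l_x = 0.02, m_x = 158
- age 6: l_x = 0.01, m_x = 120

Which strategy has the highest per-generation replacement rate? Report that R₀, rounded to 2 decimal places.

Strategy 1: R₀ = 0.41×0 + 0.20×880 + 0.06×338 + 0.03×398 + 0.02×516 = 218.5400
Strategy 2: R₀ = 0.31×0 + 0.11×0 + 0.04×869 + 0.02×534 + 0.01×693 = 52.3700
Strategy 3: R₀ = 0.21×774 + 0.10×709 + 0.05×151 + 0.02×158 + 0.01×120 = 245.3500
Highest R₀: strategy 3 with 245.3500.

245.35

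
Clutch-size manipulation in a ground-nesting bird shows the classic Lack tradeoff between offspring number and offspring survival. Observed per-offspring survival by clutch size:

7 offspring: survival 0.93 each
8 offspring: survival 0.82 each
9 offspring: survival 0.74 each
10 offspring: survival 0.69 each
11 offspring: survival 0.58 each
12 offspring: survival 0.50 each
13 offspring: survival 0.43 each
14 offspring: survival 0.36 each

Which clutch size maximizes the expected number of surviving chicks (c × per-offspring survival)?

10

Expected surviving chicks = c × s(c):
  c=7: 7 × 0.93 = 6.510
  c=8: 8 × 0.82 = 6.560
  c=9: 9 × 0.74 = 6.660
  c=10: 10 × 0.69 = 6.900
  c=11: 11 × 0.58 = 6.380
  c=12: 12 × 0.50 = 6.000
  c=13: 13 × 0.43 = 5.590
  c=14: 14 × 0.36 = 5.040
Maximum at c = 10 (6.900 surviving chicks).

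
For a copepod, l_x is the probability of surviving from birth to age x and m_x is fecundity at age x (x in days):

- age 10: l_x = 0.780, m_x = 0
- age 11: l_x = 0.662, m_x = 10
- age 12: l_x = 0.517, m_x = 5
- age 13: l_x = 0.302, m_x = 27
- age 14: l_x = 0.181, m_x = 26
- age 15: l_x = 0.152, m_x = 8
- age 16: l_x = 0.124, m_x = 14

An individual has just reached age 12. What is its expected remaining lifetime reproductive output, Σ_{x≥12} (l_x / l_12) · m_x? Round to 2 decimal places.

l_12 = 0.517. Conditional survival from age 12 to x is l_x / l_12.
  x=12: (0.517/0.517) × 5 = 5.0000
  x=13: (0.302/0.517) × 27 = 15.7718
  x=14: (0.181/0.517) × 26 = 9.1025
  x=15: (0.152/0.517) × 8 = 2.3520
  x=16: (0.124/0.517) × 14 = 3.3578
Sum = 5.0000 + 15.7718 + 9.1025 + 2.3520 + 3.3578 = 35.5841

35.58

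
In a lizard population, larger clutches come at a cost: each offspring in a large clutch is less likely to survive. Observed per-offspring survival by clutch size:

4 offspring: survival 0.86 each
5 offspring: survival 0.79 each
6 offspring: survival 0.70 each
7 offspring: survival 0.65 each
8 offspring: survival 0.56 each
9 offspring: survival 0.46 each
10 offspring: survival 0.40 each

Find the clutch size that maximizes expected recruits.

7

Expected recruits = c × s(c):
  c=4: 4 × 0.86 = 3.440
  c=5: 5 × 0.79 = 3.950
  c=6: 6 × 0.70 = 4.200
  c=7: 7 × 0.65 = 4.550
  c=8: 8 × 0.56 = 4.480
  c=9: 9 × 0.46 = 4.140
  c=10: 10 × 0.40 = 4.000
Maximum at c = 7 (4.550 recruits).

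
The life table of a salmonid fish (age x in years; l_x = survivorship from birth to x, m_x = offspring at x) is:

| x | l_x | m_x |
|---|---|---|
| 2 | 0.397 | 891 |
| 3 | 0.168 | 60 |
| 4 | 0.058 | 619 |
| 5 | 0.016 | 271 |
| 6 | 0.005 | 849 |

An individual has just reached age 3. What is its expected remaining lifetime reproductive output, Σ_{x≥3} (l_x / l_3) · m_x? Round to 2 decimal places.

l_3 = 0.168. Conditional survival from age 3 to x is l_x / l_3.
  x=3: (0.168/0.168) × 60 = 60.0000
  x=4: (0.058/0.168) × 619 = 213.7024
  x=5: (0.016/0.168) × 271 = 25.8095
  x=6: (0.005/0.168) × 849 = 25.2679
Sum = 60.0000 + 213.7024 + 25.8095 + 25.2679 = 324.7798

324.78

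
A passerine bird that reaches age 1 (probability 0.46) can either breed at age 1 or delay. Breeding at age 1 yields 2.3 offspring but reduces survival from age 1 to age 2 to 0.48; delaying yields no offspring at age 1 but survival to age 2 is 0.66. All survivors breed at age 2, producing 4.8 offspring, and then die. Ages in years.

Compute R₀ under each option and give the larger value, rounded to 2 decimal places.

breed at age 1: R₀ = 0.46 × (2.3 + 0.48 × 4.8) = 0.46 × 4.6040 = 2.1178
delay to age 2: R₀ = 0.46 × (0.66 × 4.8) = 0.46 × 3.1680 = 1.4573
Higher: breed at age 1 (2.1178).

2.12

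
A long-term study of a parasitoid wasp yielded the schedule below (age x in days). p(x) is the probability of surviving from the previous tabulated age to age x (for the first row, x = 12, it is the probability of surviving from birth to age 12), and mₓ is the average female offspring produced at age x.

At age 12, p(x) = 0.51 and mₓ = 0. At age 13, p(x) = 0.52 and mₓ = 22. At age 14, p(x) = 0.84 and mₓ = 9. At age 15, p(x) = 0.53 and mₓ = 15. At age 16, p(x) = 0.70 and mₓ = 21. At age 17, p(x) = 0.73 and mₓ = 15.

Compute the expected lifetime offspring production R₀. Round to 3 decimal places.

12.251

Survivorship from birth: l_x = p_12·p_13·…·p_x.
  l_12 = 0.51000
  l_13 = 0.26520
  l_14 = 0.22277
  l_15 = 0.11807
  l_16 = 0.08265
  l_17 = 0.06033
R₀ = Σ l_x mₓ:
  age 12: 0.51000 × 0 = 0.0000
  age 13: 0.26520 × 22 = 5.8344
  age 14: 0.22277 × 9 = 2.0049
  age 15: 0.11807 × 15 = 1.7711
  age 16: 0.08265 × 21 = 1.7357
  age 17: 0.06033 × 15 = 0.9050
R₀ = 0.0000 + 5.8344 + 2.0049 + 1.7711 + 1.7357 + 0.9050 = 12.2510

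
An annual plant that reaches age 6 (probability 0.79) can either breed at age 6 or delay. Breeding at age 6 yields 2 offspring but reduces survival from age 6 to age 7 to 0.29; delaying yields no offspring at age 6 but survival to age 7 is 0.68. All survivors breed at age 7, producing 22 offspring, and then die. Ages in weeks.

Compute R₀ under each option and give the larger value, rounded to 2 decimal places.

breed at age 6: R₀ = 0.79 × (2 + 0.29 × 22) = 0.79 × 8.3800 = 6.6202
delay to age 7: R₀ = 0.79 × (0.68 × 22) = 0.79 × 14.9600 = 11.8184
Higher: delay to age 7 (11.8184).

11.82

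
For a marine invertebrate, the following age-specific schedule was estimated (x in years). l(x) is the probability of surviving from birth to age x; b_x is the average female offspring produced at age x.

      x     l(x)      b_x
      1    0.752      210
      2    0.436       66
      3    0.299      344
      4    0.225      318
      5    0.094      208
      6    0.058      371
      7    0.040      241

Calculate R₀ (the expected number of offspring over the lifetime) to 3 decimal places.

R₀ = Σ l(x) b_x:
  age 1: 0.752 × 210 = 157.9200
  age 2: 0.436 × 66 = 28.7760
  age 3: 0.299 × 344 = 102.8560
  age 4: 0.225 × 318 = 71.5500
  age 5: 0.094 × 208 = 19.5520
  age 6: 0.058 × 371 = 21.5180
  age 7: 0.040 × 241 = 9.6400
R₀ = 157.9200 + 28.7760 + 102.8560 + 71.5500 + 19.5520 + 21.5180 + 9.6400 = 411.8120

411.812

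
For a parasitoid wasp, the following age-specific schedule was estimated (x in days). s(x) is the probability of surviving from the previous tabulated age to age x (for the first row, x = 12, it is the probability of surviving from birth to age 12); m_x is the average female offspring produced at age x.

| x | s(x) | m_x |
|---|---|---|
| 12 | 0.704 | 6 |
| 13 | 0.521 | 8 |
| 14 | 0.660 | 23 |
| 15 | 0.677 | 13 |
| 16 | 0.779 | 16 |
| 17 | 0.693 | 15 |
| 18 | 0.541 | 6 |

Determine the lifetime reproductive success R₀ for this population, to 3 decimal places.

Survivorship from birth: l_x = s_12·s_13·…·s_x.
  l_12 = 0.70400
  l_13 = 0.36678
  l_14 = 0.24208
  l_15 = 0.16389
  l_16 = 0.12767
  l_17 = 0.08847
  l_18 = 0.04786
R₀ = Σ l_x m_x:
  age 12: 0.70400 × 6 = 4.2240
  age 13: 0.36678 × 8 = 2.9342
  age 14: 0.24208 × 23 = 5.5678
  age 15: 0.16389 × 13 = 2.1306
  age 16: 0.12767 × 16 = 2.0427
  age 17: 0.08847 × 15 = 1.3270
  age 18: 0.04786 × 6 = 0.2872
R₀ = 4.2240 + 2.9342 + 5.5678 + 2.1306 + 2.0427 + 1.3270 + 0.2872 = 18.5136

18.514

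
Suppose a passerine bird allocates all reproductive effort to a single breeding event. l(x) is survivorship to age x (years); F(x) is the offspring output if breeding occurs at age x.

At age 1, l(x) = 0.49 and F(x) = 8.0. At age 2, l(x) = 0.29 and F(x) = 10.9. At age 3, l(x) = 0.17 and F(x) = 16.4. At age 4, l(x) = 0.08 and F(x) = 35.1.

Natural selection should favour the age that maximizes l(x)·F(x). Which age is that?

1

Expected offspring if breeding at age x = l(x) × F(x):
  age 1: 0.49 × 8.0 = 3.920
  age 2: 0.29 × 10.9 = 3.161
  age 3: 0.17 × 16.4 = 2.788
  age 4: 0.08 × 35.1 = 2.808
Maximum at age 1 (3.920).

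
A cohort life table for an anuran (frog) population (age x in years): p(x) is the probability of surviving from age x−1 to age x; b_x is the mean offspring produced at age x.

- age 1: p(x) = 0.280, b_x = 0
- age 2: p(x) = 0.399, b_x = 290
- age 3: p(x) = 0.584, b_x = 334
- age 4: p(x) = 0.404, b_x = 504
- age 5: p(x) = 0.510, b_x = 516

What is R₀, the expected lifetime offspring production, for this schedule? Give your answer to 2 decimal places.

Survivorship from birth: l_x = p_1·p_2·…·p_x.
  l_1 = 0.28000
  l_2 = 0.11172
  l_3 = 0.06524
  l_4 = 0.02636
  l_5 = 0.01344
R₀ = Σ l_x b_x:
  age 1: 0.28000 × 0 = 0.0000
  age 2: 0.11172 × 290 = 32.3988
  age 3: 0.06524 × 334 = 21.7902
  age 4: 0.02636 × 504 = 13.2854
  age 5: 0.01344 × 516 = 6.9350
R₀ = 0.0000 + 32.3988 + 21.7902 + 13.2854 + 6.9350 = 74.4094

74.41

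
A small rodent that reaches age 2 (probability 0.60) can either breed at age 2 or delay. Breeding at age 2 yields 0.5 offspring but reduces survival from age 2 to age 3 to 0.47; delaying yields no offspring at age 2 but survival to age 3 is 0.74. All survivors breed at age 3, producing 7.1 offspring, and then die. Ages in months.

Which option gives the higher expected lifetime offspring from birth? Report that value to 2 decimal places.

3.15

breed at age 2: R₀ = 0.60 × (0.5 + 0.47 × 7.1) = 0.60 × 3.8370 = 2.3022
delay to age 3: R₀ = 0.60 × (0.74 × 7.1) = 0.60 × 5.2540 = 3.1524
Higher: delay to age 3 (3.1524).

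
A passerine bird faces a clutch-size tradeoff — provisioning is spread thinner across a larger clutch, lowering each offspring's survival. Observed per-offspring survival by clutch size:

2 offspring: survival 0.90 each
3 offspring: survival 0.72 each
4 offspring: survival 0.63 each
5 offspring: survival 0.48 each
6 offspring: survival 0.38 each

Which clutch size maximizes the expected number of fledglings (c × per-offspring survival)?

4

Expected fledglings = c × s(c):
  c=2: 2 × 0.90 = 1.800
  c=3: 3 × 0.72 = 2.160
  c=4: 4 × 0.63 = 2.520
  c=5: 5 × 0.48 = 2.400
  c=6: 6 × 0.38 = 2.280
Maximum at c = 4 (2.520 fledglings).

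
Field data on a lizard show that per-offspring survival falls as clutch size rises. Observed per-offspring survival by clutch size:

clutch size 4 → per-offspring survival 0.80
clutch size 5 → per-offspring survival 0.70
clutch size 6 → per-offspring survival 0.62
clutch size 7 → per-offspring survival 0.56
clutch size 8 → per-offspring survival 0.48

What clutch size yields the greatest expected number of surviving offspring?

7

Expected surviving offspring = c × s(c):
  c=4: 4 × 0.80 = 3.200
  c=5: 5 × 0.70 = 3.500
  c=6: 6 × 0.62 = 3.720
  c=7: 7 × 0.56 = 3.920
  c=8: 8 × 0.48 = 3.840
Maximum at c = 7 (3.920 surviving offspring).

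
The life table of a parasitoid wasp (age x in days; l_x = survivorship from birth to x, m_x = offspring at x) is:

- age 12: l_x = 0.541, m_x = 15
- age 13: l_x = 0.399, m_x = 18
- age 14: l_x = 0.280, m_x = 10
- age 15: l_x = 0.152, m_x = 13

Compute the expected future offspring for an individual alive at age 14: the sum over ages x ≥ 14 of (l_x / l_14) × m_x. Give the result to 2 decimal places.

17.06

l_14 = 0.280. Conditional survival from age 14 to x is l_x / l_14.
  x=14: (0.280/0.280) × 10 = 10.0000
  x=15: (0.152/0.280) × 13 = 7.0571
Sum = 10.0000 + 7.0571 = 17.0571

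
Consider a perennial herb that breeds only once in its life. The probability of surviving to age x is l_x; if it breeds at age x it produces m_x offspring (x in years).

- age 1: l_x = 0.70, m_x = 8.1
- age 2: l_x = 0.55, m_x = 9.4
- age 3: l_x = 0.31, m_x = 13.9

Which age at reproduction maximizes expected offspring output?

1

Expected offspring if breeding at age x = l_x × m_x:
  age 1: 0.70 × 8.1 = 5.670
  age 2: 0.55 × 9.4 = 5.170
  age 3: 0.31 × 13.9 = 4.309
Maximum at age 1 (5.670).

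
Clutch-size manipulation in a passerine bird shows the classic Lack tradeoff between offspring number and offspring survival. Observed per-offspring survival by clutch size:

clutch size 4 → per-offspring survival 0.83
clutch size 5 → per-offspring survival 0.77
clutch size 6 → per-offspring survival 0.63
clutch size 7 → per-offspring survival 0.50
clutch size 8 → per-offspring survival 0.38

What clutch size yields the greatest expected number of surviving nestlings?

5

Expected surviving nestlings = c × s(c):
  c=4: 4 × 0.83 = 3.320
  c=5: 5 × 0.77 = 3.850
  c=6: 6 × 0.63 = 3.780
  c=7: 7 × 0.50 = 3.500
  c=8: 8 × 0.38 = 3.040
Maximum at c = 5 (3.850 surviving nestlings).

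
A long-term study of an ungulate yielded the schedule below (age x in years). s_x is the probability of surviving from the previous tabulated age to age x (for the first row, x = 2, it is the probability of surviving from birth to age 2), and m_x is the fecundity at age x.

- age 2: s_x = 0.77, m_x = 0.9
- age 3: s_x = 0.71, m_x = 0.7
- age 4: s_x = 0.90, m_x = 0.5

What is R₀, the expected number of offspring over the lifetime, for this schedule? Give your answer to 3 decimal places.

1.322

Survivorship from birth: l_x = s_2·s_3·…·s_x.
  l_2 = 0.77000
  l_3 = 0.54670
  l_4 = 0.49203
R₀ = Σ l_x m_x:
  age 2: 0.77000 × 0.9 = 0.6930
  age 3: 0.54670 × 0.7 = 0.3827
  age 4: 0.49203 × 0.5 = 0.2460
R₀ = 0.6930 + 0.3827 + 0.2460 = 1.3217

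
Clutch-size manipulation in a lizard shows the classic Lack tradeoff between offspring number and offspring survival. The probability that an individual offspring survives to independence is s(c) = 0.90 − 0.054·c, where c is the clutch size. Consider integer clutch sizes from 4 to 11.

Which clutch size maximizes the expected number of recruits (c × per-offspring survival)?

8

Expected recruits = c × s(c):
  c=4: 4 × 0.684 = 2.736
  c=5: 5 × 0.630 = 3.150
  c=6: 6 × 0.576 = 3.456
  c=7: 7 × 0.522 = 3.654
  c=8: 8 × 0.468 = 3.744
  c=9: 9 × 0.414 = 3.726
  c=10: 10 × 0.360 = 3.600
  c=11: 11 × 0.306 = 3.366
Maximum at c = 8 (3.744 recruits).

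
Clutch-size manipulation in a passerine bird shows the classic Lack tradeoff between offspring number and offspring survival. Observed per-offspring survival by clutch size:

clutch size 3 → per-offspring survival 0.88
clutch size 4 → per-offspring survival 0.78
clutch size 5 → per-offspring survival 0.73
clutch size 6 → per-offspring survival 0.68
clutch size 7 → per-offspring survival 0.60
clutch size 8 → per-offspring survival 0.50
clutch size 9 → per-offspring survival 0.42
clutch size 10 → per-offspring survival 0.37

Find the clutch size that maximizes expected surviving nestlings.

Expected surviving nestlings = c × s(c):
  c=3: 3 × 0.88 = 2.640
  c=4: 4 × 0.78 = 3.120
  c=5: 5 × 0.73 = 3.650
  c=6: 6 × 0.68 = 4.080
  c=7: 7 × 0.60 = 4.200
  c=8: 8 × 0.50 = 4.000
  c=9: 9 × 0.42 = 3.780
  c=10: 10 × 0.37 = 3.700
Maximum at c = 7 (4.200 surviving nestlings).

7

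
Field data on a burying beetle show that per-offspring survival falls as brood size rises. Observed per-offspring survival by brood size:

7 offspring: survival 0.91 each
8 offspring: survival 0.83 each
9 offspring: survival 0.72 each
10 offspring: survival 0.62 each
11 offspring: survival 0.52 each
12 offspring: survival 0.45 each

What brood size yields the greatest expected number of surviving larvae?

8

Expected surviving larvae = c × s(c):
  c=7: 7 × 0.91 = 6.370
  c=8: 8 × 0.83 = 6.640
  c=9: 9 × 0.72 = 6.480
  c=10: 10 × 0.62 = 6.200
  c=11: 11 × 0.52 = 5.720
  c=12: 12 × 0.45 = 5.400
Maximum at c = 8 (6.640 surviving larvae).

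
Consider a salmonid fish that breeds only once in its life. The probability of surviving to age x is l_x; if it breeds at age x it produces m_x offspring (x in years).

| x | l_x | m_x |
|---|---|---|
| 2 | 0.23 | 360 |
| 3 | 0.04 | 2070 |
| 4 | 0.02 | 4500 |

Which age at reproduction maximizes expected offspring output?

Expected offspring if breeding at age x = l_x × m_x:
  age 2: 0.23 × 360 = 82.800
  age 3: 0.04 × 2070 = 82.800
  age 4: 0.02 × 4500 = 90.000
Maximum at age 4 (90.000).

4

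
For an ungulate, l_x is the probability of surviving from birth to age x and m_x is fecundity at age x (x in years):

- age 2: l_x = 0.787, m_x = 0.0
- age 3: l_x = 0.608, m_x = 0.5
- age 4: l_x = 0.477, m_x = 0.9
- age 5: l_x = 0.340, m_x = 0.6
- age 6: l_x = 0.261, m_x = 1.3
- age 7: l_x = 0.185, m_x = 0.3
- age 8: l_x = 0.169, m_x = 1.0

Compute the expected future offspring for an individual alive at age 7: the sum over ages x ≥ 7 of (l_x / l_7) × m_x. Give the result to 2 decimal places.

1.21

l_7 = 0.185. Conditional survival from age 7 to x is l_x / l_7.
  x=7: (0.185/0.185) × 0.3 = 0.3000
  x=8: (0.169/0.185) × 1.0 = 0.9135
Sum = 0.3000 + 0.9135 = 1.2135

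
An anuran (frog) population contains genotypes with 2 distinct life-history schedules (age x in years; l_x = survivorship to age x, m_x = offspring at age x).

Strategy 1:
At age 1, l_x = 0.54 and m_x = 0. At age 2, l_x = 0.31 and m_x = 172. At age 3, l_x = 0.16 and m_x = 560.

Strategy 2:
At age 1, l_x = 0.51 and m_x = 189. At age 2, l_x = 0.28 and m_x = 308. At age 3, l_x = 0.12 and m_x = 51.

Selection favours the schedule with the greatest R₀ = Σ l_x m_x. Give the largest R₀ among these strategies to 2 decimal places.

188.75

Strategy 1: R₀ = 0.54×0 + 0.31×172 + 0.16×560 = 142.9200
Strategy 2: R₀ = 0.51×189 + 0.28×308 + 0.12×51 = 188.7500
Highest R₀: strategy 2 with 188.7500.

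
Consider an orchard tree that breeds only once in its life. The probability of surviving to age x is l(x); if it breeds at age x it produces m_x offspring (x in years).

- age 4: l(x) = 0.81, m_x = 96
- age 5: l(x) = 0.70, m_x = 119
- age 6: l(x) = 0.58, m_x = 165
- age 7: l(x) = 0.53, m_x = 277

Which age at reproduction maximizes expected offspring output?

Expected offspring if breeding at age x = l(x) × m_x:
  age 4: 0.81 × 96 = 77.760
  age 5: 0.70 × 119 = 83.300
  age 6: 0.58 × 165 = 95.700
  age 7: 0.53 × 277 = 146.810
Maximum at age 7 (146.810).

7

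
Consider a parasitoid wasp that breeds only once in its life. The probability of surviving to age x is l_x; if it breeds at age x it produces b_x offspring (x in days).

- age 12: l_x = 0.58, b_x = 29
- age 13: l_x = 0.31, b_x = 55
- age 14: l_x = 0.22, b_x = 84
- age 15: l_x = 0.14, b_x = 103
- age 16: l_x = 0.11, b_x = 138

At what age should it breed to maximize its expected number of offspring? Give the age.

14

Expected offspring if breeding at age x = l_x × b_x:
  age 12: 0.58 × 29 = 16.820
  age 13: 0.31 × 55 = 17.050
  age 14: 0.22 × 84 = 18.480
  age 15: 0.14 × 103 = 14.420
  age 16: 0.11 × 138 = 15.180
Maximum at age 14 (18.480).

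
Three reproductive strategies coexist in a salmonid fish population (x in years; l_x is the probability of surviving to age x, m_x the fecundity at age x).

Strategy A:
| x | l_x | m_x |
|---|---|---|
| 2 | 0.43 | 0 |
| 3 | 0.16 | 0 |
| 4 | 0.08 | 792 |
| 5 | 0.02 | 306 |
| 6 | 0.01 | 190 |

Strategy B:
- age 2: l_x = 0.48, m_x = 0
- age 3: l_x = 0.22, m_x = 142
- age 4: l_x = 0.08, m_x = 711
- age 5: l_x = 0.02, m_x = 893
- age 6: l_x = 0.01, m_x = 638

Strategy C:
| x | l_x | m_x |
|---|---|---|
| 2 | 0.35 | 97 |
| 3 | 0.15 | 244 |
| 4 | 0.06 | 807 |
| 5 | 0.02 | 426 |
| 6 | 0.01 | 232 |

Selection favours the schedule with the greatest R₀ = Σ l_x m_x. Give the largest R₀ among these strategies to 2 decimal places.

129.81

Strategy A: R₀ = 0.43×0 + 0.16×0 + 0.08×792 + 0.02×306 + 0.01×190 = 71.3800
Strategy B: R₀ = 0.48×0 + 0.22×142 + 0.08×711 + 0.02×893 + 0.01×638 = 112.3600
Strategy C: R₀ = 0.35×97 + 0.15×244 + 0.06×807 + 0.02×426 + 0.01×232 = 129.8100
Highest R₀: strategy C with 129.8100.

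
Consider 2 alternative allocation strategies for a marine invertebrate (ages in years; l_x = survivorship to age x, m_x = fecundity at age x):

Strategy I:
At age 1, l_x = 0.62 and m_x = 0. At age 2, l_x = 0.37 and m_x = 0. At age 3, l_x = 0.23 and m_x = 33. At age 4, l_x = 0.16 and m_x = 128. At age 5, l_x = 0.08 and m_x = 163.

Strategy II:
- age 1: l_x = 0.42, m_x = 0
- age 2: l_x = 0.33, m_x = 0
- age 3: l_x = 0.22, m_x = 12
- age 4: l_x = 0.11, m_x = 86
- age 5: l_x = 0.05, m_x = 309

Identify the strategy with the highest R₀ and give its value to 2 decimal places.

Strategy I: R₀ = 0.62×0 + 0.37×0 + 0.23×33 + 0.16×128 + 0.08×163 = 41.1100
Strategy II: R₀ = 0.42×0 + 0.33×0 + 0.22×12 + 0.11×86 + 0.05×309 = 27.5500
Highest R₀: strategy I with 41.1100.

41.11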